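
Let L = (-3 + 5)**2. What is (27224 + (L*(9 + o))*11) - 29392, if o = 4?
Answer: -1596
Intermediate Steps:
L = 4 (L = 2**2 = 4)
(27224 + (L*(9 + o))*11) - 29392 = (27224 + (4*(9 + 4))*11) - 29392 = (27224 + (4*13)*11) - 29392 = (27224 + 52*11) - 29392 = (27224 + 572) - 29392 = 27796 - 29392 = -1596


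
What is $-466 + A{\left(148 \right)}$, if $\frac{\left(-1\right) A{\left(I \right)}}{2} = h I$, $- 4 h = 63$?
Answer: $4196$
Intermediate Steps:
$h = - \frac{63}{4}$ ($h = \left(- \frac{1}{4}\right) 63 = - \frac{63}{4} \approx -15.75$)
$A{\left(I \right)} = \frac{63 I}{2}$ ($A{\left(I \right)} = - 2 \left(- \frac{63 I}{4}\right) = \frac{63 I}{2}$)
$-466 + A{\left(148 \right)} = -466 + \frac{63}{2} \cdot 148 = -466 + 4662 = 4196$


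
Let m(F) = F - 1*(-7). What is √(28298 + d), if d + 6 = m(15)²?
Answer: 2*√7194 ≈ 169.64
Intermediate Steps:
m(F) = 7 + F (m(F) = F + 7 = 7 + F)
d = 478 (d = -6 + (7 + 15)² = -6 + 22² = -6 + 484 = 478)
√(28298 + d) = √(28298 + 478) = √28776 = 2*√7194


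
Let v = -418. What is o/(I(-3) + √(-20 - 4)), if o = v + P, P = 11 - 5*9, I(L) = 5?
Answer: -2260/49 + 904*I*√6/49 ≈ -46.122 + 45.191*I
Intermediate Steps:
P = -34 (P = 11 - 45 = -34)
o = -452 (o = -418 - 34 = -452)
o/(I(-3) + √(-20 - 4)) = -452/(5 + √(-20 - 4)) = -452/(5 + √(-24)) = -452/(5 + 2*I*√6)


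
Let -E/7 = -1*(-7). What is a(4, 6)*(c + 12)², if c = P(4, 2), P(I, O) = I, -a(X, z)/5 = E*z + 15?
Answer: 357120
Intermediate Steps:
E = -49 (E = -(-7)*(-7) = -7*7 = -49)
a(X, z) = -75 + 245*z (a(X, z) = -5*(-49*z + 15) = -5*(15 - 49*z) = -75 + 245*z)
c = 4
a(4, 6)*(c + 12)² = (-75 + 245*6)*(4 + 12)² = (-75 + 1470)*16² = 1395*256 = 357120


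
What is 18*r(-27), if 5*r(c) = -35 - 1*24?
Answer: -1062/5 ≈ -212.40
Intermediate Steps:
r(c) = -59/5 (r(c) = (-35 - 1*24)/5 = (-35 - 24)/5 = (⅕)*(-59) = -59/5)
18*r(-27) = 18*(-59/5) = -1062/5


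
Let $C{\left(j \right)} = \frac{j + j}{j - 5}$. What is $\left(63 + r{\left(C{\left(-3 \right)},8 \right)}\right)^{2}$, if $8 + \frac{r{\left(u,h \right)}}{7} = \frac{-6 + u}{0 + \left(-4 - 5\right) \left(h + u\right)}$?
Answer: $\frac{12544}{225} \approx 55.751$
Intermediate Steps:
$C{\left(j \right)} = \frac{2 j}{-5 + j}$
$r{\left(u,h \right)} = -56 + \frac{7 \left(-6 + u\right)}{- 9 h - 9 u}$ ($r{\left(u,h \right)} = -56 + 7 \frac{-6 + u}{0 + \left(-4 - 5\right) \left(h + u\right)} = -56 + 7 \frac{-6 + u}{0 - 9 \left(h + u\right)} = -56 + 7 \frac{-6 + u}{0 - \left(9 h + 9 u\right)} = -56 + 7 \frac{-6 + u}{- 9 h - 9 u} = -56 + \frac{7 \left(-6 + u\right)}{- 9 h - 9 u}$)
$\left(63 + r{\left(C{\left(-3 \right)},8 \right)}\right)^{2} = \left(63 + \frac{7 \left(6 - 73 \cdot 2 \left(-3\right) \frac{1}{-5 - 3} - 576\right)}{9 \left(8 + 2 \left(-3\right) \frac{1}{-5 - 3}\right)}\right)^{2} = \left(63 + \frac{7 \left(6 - 73 \cdot 2 \left(-3\right) \frac{1}{-8} - 576\right)}{9 \left(8 + 2 \left(-3\right) \frac{1}{-8}\right)}\right)^{2} = \left(63 + \frac{7 \left(6 - 73 \cdot 2 \left(-3\right) \left(- \frac{1}{8}\right) - 576\right)}{9 \left(8 + 2 \left(-3\right) \left(- \frac{1}{8}\right)\right)}\right)^{2} = \left(63 + \frac{7 \left(6 - \frac{219}{4} - 576\right)}{9 \left(8 + \frac{3}{4}\right)}\right)^{2} = \left(63 + \frac{7 \left(6 - \frac{219}{4} - 576\right)}{9 \cdot \frac{35}{4}}\right)^{2} = \left(63 + \frac{7}{9} \cdot \frac{4}{35} \left(- \frac{2499}{4}\right)\right)^{2} = \left(63 - \frac{833}{15}\right)^{2} = \left(\frac{112}{15}\right)^{2} = \frac{12544}{225}$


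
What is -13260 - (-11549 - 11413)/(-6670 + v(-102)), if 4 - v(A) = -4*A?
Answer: -15637367/1179 ≈ -13263.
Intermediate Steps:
v(A) = 4 + 4*A (v(A) = 4 - (-4)*A = 4 + 4*A)
-13260 - (-11549 - 11413)/(-6670 + v(-102)) = -13260 - (-11549 - 11413)/(-6670 + (4 + 4*(-102))) = -13260 - (-22962)/(-6670 + (4 - 408)) = -13260 - (-22962)/(-6670 - 404) = -13260 - (-22962)/(-7074) = -13260 - (-22962)*(-1)/7074 = -13260 - 1*3827/1179 = -13260 - 3827/1179 = -15637367/1179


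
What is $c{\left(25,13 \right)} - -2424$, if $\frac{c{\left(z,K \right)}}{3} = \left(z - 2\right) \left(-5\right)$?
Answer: $2079$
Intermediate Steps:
$c{\left(z,K \right)} = 30 - 15 z$ ($c{\left(z,K \right)} = 3 \left(z - 2\right) \left(-5\right) = 3 \left(-2 + z\right) \left(-5\right) = 3 \left(10 - 5 z\right) = 30 - 15 z$)
$c{\left(25,13 \right)} - -2424 = \left(30 - 375\right) - -2424 = \left(30 - 375\right) + 2424 = -345 + 2424 = 2079$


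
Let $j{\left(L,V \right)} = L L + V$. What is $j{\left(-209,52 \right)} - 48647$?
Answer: $-4914$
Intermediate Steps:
$j{\left(L,V \right)} = V + L^{2}$ ($j{\left(L,V \right)} = L^{2} + V = V + L^{2}$)
$j{\left(-209,52 \right)} - 48647 = \left(52 + \left(-209\right)^{2}\right) - 48647 = \left(52 + 43681\right) - 48647 = 43733 - 48647 = -4914$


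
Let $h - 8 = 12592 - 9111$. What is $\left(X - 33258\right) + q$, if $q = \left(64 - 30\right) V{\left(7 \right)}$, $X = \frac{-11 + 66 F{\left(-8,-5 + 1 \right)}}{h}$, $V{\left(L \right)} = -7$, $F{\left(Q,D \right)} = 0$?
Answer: $- \frac{116867555}{3489} \approx -33496.0$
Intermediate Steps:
$h = 3489$ ($h = 8 + \left(12592 - 9111\right) = 8 + 3481 = 3489$)
$X = - \frac{11}{3489}$ ($X = \frac{-11 + 66 \cdot 0}{3489} = \left(-11 + 0\right) \frac{1}{3489} = \left(-11\right) \frac{1}{3489} = - \frac{11}{3489} \approx -0.0031528$)
$q = -238$ ($q = \left(64 - 30\right) \left(-7\right) = 34 \left(-7\right) = -238$)
$\left(X - 33258\right) + q = \left(- \frac{11}{3489} - 33258\right) - 238 = - \frac{116037173}{3489} - 238 = - \frac{116867555}{3489}$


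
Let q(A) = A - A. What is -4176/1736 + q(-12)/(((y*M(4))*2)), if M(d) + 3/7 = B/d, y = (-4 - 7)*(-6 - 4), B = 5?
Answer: -522/217 ≈ -2.4055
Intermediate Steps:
q(A) = 0
y = 110 (y = -11*(-10) = 110)
M(d) = -3/7 + 5/d
-4176/1736 + q(-12)/(((y*M(4))*2)) = -4176/1736 + 0/(((110*(-3/7 + 5/4))*2)) = -4176*1/1736 + 0/(((110*(-3/7 + 5*(¼)))*2)) = -522/217 + 0/(((110*(-3/7 + 5/4))*2)) = -522/217 + 0/(((110*(23/28))*2)) = -522/217 + 0/(((1265/14)*2)) = -522/217 + 0/(1265/7) = -522/217 + 0*(7/1265) = -522/217 + 0 = -522/217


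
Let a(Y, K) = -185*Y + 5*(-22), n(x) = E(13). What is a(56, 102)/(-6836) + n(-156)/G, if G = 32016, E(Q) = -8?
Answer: 5236763/3419709 ≈ 1.5313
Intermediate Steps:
n(x) = -8
a(Y, K) = -110 - 185*Y (a(Y, K) = -185*Y - 110 = -110 - 185*Y)
a(56, 102)/(-6836) + n(-156)/G = (-110 - 185*56)/(-6836) - 8/32016 = (-110 - 10360)*(-1/6836) - 8*1/32016 = -10470*(-1/6836) - 1/4002 = 5235/3418 - 1/4002 = 5236763/3419709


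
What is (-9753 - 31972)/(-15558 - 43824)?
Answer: 41725/59382 ≈ 0.70265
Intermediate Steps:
(-9753 - 31972)/(-15558 - 43824) = -41725/(-59382) = -41725*(-1/59382) = 41725/59382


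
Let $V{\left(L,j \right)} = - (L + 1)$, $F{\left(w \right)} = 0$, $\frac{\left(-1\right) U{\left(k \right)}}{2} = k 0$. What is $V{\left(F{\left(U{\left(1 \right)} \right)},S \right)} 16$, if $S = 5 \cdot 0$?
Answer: $-16$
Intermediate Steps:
$U{\left(k \right)} = 0$ ($U{\left(k \right)} = - 2 k 0 = \left(-2\right) 0 = 0$)
$S = 0$
$V{\left(L,j \right)} = -1 - L$ ($V{\left(L,j \right)} = - (1 + L) = -1 - L$)
$V{\left(F{\left(U{\left(1 \right)} \right)},S \right)} 16 = \left(-1 - 0\right) 16 = \left(-1 + 0\right) 16 = \left(-1\right) 16 = -16$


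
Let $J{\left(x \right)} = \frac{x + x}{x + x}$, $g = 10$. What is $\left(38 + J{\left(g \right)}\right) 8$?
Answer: $312$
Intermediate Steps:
$J{\left(x \right)} = 1$ ($J{\left(x \right)} = \frac{2 x}{2 x} = 2 x \frac{1}{2 x} = 1$)
$\left(38 + J{\left(g \right)}\right) 8 = \left(38 + 1\right) 8 = 39 \cdot 8 = 312$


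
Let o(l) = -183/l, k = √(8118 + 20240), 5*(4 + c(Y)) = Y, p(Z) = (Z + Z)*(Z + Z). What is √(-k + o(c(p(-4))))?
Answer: √(-10065 - 484*√28358)/22 ≈ 13.755*I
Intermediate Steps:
p(Z) = 4*Z² (p(Z) = (2*Z)*(2*Z) = 4*Z²)
c(Y) = -4 + Y/5
k = √28358 ≈ 168.40
√(-k + o(c(p(-4)))) = √(-√28358 - 183/(-4 + (4*(-4)²)/5)) = √(-√28358 - 183/(-4 + (4*16)/5)) = √(-√28358 - 183/(-4 + (⅕)*64)) = √(-√28358 - 183/(-4 + 64/5)) = √(-√28358 - 183/44/5) = √(-√28358 - 183*5/44) = √(-√28358 - 915/44) = √(-915/44 - √28358)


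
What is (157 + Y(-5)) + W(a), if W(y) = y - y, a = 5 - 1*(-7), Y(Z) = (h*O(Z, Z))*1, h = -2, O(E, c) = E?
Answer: 167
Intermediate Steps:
Y(Z) = -2*Z (Y(Z) = -2*Z*1 = -2*Z)
a = 12 (a = 5 + 7 = 12)
W(y) = 0
(157 + Y(-5)) + W(a) = (157 - 2*(-5)) + 0 = (157 + 10) + 0 = 167 + 0 = 167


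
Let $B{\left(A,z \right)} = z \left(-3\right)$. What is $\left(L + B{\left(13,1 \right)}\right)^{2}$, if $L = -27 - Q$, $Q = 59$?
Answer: $7921$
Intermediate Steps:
$B{\left(A,z \right)} = - 3 z$
$L = -86$ ($L = -27 - 59 = -86$)
$\left(L + B{\left(13,1 \right)}\right)^{2} = \left(-86 - 3\right)^{2} = \left(-89\right)^{2} = 7921$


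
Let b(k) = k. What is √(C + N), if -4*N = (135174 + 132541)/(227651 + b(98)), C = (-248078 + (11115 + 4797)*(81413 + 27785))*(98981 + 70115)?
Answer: √60951405859804407353879697/455498 ≈ 1.7140e+7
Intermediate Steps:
C = 293772255969808 (C = (-248078 + 15912*109198)*169096 = (-248078 + 1737558576)*169096 = 1737310498*169096 = 293772255969808)
N = -267715/910996 (N = -(135174 + 132541)/(4*(227651 + 98)) = -267715/(4*227749) = -¼*267715/227749 = -267715/910996 ≈ -0.29387)
√(C + N) = √(293772255969808 - 267715/910996) = √(267625350099470941053/910996) = √60951405859804407353879697/455498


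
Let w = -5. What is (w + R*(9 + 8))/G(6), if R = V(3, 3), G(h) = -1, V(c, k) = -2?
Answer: 39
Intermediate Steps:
R = -2
(w + R*(9 + 8))/G(6) = (-5 - 2*(9 + 8))/(-1) = -(-5 - 2*17) = -(-5 - 34) = -1*(-39) = 39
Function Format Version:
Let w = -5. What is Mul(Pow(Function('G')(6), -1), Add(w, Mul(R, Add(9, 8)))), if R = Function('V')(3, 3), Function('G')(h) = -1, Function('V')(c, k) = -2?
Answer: 39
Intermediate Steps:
R = -2
Mul(Pow(Function('G')(6), -1), Add(w, Mul(R, Add(9, 8)))) = Mul(Pow(-1, -1), Add(-5, Mul(-2, Add(9, 8)))) = Mul(-1, Add(-5, Mul(-2, 17))) = Mul(-1, Add(-5, -34)) = Mul(-1, -39) = 39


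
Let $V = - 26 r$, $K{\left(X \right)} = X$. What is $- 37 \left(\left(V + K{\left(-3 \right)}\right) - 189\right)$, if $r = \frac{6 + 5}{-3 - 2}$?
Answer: $\frac{24938}{5} \approx 4987.6$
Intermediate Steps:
$r = - \frac{11}{5}$ ($r = \frac{11}{-5} = 11 \left(- \frac{1}{5}\right) = - \frac{11}{5} \approx -2.2$)
$V = \frac{286}{5}$ ($V = \left(-26\right) \left(- \frac{11}{5}\right) = \frac{286}{5} \approx 57.2$)
$- 37 \left(\left(V + K{\left(-3 \right)}\right) - 189\right) = - 37 \left(\left(\frac{286}{5} - 3\right) - 189\right) = - 37 \left(\frac{271}{5} - 189\right) = \left(-37\right) \left(- \frac{674}{5}\right) = \frac{24938}{5}$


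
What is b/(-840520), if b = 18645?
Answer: -3729/168104 ≈ -0.022183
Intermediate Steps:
b/(-840520) = 18645/(-840520) = 18645*(-1/840520) = -3729/168104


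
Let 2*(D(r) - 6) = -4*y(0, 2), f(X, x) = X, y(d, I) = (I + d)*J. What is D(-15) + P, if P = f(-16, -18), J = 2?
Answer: -18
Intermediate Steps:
y(d, I) = 2*I + 2*d (y(d, I) = (I + d)*2 = 2*I + 2*d)
P = -16
D(r) = -2 (D(r) = 6 + (-4*(2*2 + 2*0))/2 = 6 + (-4*(4 + 0))/2 = 6 + (-4*4)/2 = 6 + (½)*(-16) = 6 - 8 = -2)
D(-15) + P = -2 - 16 = -18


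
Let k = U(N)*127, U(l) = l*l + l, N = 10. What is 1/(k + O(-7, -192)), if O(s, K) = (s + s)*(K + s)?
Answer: 1/16756 ≈ 5.9680e-5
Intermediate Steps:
U(l) = l + l**2 (U(l) = l**2 + l = l + l**2)
O(s, K) = 2*s*(K + s) (O(s, K) = (2*s)*(K + s) = 2*s*(K + s))
k = 13970 (k = (10*(1 + 10))*127 = (10*11)*127 = 110*127 = 13970)
1/(k + O(-7, -192)) = 1/(13970 + 2*(-7)*(-192 - 7)) = 1/(13970 + 2*(-7)*(-199)) = 1/(13970 + 2786) = 1/16756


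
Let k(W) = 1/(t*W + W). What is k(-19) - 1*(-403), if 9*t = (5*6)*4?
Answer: 329248/817 ≈ 403.00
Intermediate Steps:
t = 40/3 (t = ((5*6)*4)/9 = (30*4)/9 = (1/9)*120 = 40/3 ≈ 13.333)
k(W) = 3/(43*W) (k(W) = 1/(40*W/3 + W) = 1/(43*W/3) = 3/(43*W))
k(-19) - 1*(-403) = (3/43)/(-19) - 1*(-403) = (3/43)*(-1/19) + 403 = -3/817 + 403 = 329248/817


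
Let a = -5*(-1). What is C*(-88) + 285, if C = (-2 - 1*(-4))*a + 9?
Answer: -1387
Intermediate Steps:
a = 5
C = 19 (C = (-2 - 1*(-4))*5 + 9 = (-2 + 4)*5 + 9 = 2*5 + 9 = 10 + 9 = 19)
C*(-88) + 285 = 19*(-88) + 285 = -1672 + 285 = -1387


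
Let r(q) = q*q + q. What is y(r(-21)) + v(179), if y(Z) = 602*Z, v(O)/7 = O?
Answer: 254093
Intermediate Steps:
r(q) = q + q**2 (r(q) = q**2 + q = q + q**2)
v(O) = 7*O
y(r(-21)) + v(179) = 602*(-21*(1 - 21)) + 7*179 = 602*(-21*(-20)) + 1253 = 602*420 + 1253 = 252840 + 1253 = 254093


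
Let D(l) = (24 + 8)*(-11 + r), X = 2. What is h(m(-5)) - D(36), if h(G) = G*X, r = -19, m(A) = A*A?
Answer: 1010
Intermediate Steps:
m(A) = A**2
D(l) = -960 (D(l) = (24 + 8)*(-11 - 19) = 32*(-30) = -960)
h(G) = 2*G (h(G) = G*2 = 2*G)
h(m(-5)) - D(36) = 2*(-5)**2 - 1*(-960) = 2*25 + 960 = 50 + 960 = 1010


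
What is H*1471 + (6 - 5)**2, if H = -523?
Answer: -769332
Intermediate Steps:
H*1471 + (6 - 5)**2 = -523*1471 + (6 - 5)**2 = -769333 + 1**2 = -769333 + 1 = -769332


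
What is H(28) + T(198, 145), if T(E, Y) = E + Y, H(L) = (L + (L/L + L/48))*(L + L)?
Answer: 5999/3 ≈ 1999.7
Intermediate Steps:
H(L) = 2*L*(1 + 49*L/48) (H(L) = (L + (1 + L*(1/48)))*(2*L) = (L + (1 + L/48))*(2*L) = (1 + 49*L/48)*(2*L) = 2*L*(1 + 49*L/48))
H(28) + T(198, 145) = (1/24)*28*(48 + 49*28) + (198 + 145) = (1/24)*28*(48 + 1372) + 343 = (1/24)*28*1420 + 343 = 4970/3 + 343 = 5999/3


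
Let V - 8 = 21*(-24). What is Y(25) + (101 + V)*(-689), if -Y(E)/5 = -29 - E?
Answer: 272425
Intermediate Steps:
Y(E) = 145 + 5*E (Y(E) = -5*(-29 - E) = 145 + 5*E)
V = -496 (V = 8 + 21*(-24) = 8 - 504 = -496)
Y(25) + (101 + V)*(-689) = (145 + 5*25) + (101 - 496)*(-689) = (145 + 125) - 395*(-689) = 270 + 272155 = 272425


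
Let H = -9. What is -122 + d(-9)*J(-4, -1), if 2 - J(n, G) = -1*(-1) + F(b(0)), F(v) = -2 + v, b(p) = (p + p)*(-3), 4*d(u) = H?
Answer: -515/4 ≈ -128.75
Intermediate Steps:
d(u) = -9/4 (d(u) = (1/4)*(-9) = -9/4)
b(p) = -6*p (b(p) = (2*p)*(-3) = -6*p)
J(n, G) = 3 (J(n, G) = 2 - (-1*(-1) + (-2 - 6*0)) = 2 - (1 + (-2 + 0)) = 2 - (1 - 2) = 2 - 1*(-1) = 2 + 1 = 3)
-122 + d(-9)*J(-4, -1) = -122 - 9/4*3 = -122 - 27/4 = -515/4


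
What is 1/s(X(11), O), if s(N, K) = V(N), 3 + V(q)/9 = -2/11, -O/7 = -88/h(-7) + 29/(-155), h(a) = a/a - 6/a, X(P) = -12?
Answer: -11/315 ≈ -0.034921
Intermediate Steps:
h(a) = 1 - 6/a
O = 670999/2015 (O = -7*(-88*(-7/(-6 - 7)) + 29/(-155)) = -7*(-88/((-1/7*(-13))) + 29*(-1/155)) = -7*(-88/13/7 - 29/155) = -7*(-88*7/13 - 29/155) = -7*(-616/13 - 29/155) = -7*(-95857/2015) = 670999/2015 ≈ 333.00)
V(q) = -315/11 (V(q) = -27 + 9*(-2/11) = -27 - 18/11 = -315/11)
s(N, K) = -315/11
1/s(X(11), O) = 1/(-315/11) = -11/315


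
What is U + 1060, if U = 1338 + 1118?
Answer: 3516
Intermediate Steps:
U = 2456
U + 1060 = 2456 + 1060 = 3516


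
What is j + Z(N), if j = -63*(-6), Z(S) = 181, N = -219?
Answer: 559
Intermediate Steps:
j = 378
j + Z(N) = 378 + 181 = 559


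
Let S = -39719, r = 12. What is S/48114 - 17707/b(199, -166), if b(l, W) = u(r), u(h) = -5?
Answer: 851756003/240570 ≈ 3540.6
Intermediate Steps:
b(l, W) = -5
S/48114 - 17707/b(199, -166) = -39719/48114 - 17707/(-5) = -39719*1/48114 - 17707*(-⅕) = -39719/48114 + 17707/5 = 851756003/240570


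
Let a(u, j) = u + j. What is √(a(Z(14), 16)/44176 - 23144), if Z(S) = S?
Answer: I*√2822872115954/11044 ≈ 152.13*I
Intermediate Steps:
a(u, j) = j + u
√(a(Z(14), 16)/44176 - 23144) = √((16 + 14)/44176 - 23144) = √(30*(1/44176) - 23144) = √(15/22088 - 23144) = √(-511204657/22088) = I*√2822872115954/11044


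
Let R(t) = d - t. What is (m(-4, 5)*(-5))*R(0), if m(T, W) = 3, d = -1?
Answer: 15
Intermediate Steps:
R(t) = -1 - t
(m(-4, 5)*(-5))*R(0) = (3*(-5))*(-1 - 1*0) = -15*(-1 + 0) = -15*(-1) = 15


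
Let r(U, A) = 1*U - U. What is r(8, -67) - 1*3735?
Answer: -3735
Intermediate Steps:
r(U, A) = 0 (r(U, A) = U - U = 0)
r(8, -67) - 1*3735 = 0 - 1*3735 = 0 - 3735 = -3735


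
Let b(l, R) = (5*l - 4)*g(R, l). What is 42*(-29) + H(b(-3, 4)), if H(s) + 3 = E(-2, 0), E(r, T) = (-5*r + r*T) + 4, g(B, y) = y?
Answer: -1207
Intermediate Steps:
E(r, T) = 4 - 5*r + T*r (E(r, T) = (-5*r + T*r) + 4 = 4 - 5*r + T*r)
b(l, R) = l*(-4 + 5*l) (b(l, R) = (5*l - 4)*l = (-4 + 5*l)*l = l*(-4 + 5*l))
H(s) = 11 (H(s) = -3 + (4 - 5*(-2) + 0*(-2)) = -3 + (4 + 10 + 0) = -3 + 14 = 11)
42*(-29) + H(b(-3, 4)) = 42*(-29) + 11 = -1218 + 11 = -1207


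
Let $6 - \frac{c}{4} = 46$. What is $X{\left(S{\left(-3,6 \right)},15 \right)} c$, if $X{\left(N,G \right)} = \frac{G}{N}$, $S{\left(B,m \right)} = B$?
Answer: $800$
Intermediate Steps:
$c = -160$ ($c = 24 - 184 = -160$)
$X{\left(S{\left(-3,6 \right)},15 \right)} c = \frac{15}{-3} \left(-160\right) = 15 \left(- \frac{1}{3}\right) \left(-160\right) = \left(-5\right) \left(-160\right) = 800$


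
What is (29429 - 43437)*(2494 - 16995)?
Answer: 203130008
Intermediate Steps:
(29429 - 43437)*(2494 - 16995) = -14008*(-14501) = 203130008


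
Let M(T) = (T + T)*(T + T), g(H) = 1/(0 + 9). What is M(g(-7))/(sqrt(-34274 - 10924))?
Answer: -2*I*sqrt(62)/67797 ≈ -0.00023228*I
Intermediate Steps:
g(H) = 1/9
M(T) = 4*T**2 (M(T) = (2*T)*(2*T) = 4*T**2)
M(g(-7))/(sqrt(-34274 - 10924)) = (4*(1/9)**2)/(sqrt(-34274 - 10924)) = (4*(1/81))/(sqrt(-45198)) = 4/(81*((27*I*sqrt(62)))) = 4*(-I*sqrt(62)/1674)/81 = -2*I*sqrt(62)/67797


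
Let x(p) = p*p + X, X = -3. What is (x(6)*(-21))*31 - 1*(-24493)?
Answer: 3010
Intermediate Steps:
x(p) = -3 + p² (x(p) = p*p - 3 = p² - 3 = -3 + p²)
(x(6)*(-21))*31 - 1*(-24493) = ((-3 + 6²)*(-21))*31 - 1*(-24493) = ((-3 + 36)*(-21))*31 + 24493 = (33*(-21))*31 + 24493 = -693*31 + 24493 = -21483 + 24493 = 3010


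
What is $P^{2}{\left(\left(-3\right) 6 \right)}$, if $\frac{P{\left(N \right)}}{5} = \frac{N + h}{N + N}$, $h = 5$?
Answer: $\frac{4225}{1296} \approx 3.26$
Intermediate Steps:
$P{\left(N \right)} = \frac{5 \left(5 + N\right)}{2 N}$ ($P{\left(N \right)} = 5 \frac{N + 5}{N + N} = 5 \frac{5 + N}{2 N} = \frac{5 \left(5 + N\right)}{2 N}$)
$P^{2}{\left(\left(-3\right) 6 \right)} = \left(\frac{5 \left(5 - 18\right)}{2 \left(\left(-3\right) 6\right)}\right)^{2} = \left(\frac{5 \left(5 - 18\right)}{2 \left(-18\right)}\right)^{2} = \left(\frac{5}{2} \left(- \frac{1}{18}\right) \left(-13\right)\right)^{2} = \left(\frac{65}{36}\right)^{2} = \frac{4225}{1296}$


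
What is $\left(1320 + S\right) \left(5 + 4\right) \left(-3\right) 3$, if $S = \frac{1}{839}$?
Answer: $- \frac{89705961}{839} \approx -1.0692 \cdot 10^{5}$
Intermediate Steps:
$S = \frac{1}{839} \approx 0.0011919$
$\left(1320 + S\right) \left(5 + 4\right) \left(-3\right) 3 = \left(1320 + \frac{1}{839}\right) \left(5 + 4\right) \left(-3\right) 3 = \frac{1107481 \cdot 9 \left(-3\right) 3}{839} = \frac{1107481 \left(\left(-27\right) 3\right)}{839} = \frac{1107481}{839} \left(-81\right) = - \frac{89705961}{839}$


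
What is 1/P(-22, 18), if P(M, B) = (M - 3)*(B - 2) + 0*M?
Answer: -1/400 ≈ -0.0025000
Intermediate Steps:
P(M, B) = (-3 + M)*(-2 + B) (P(M, B) = (-3 + M)*(-2 + B) + 0 = (-3 + M)*(-2 + B))
1/P(-22, 18) = 1/(6 - 3*18 - 2*(-22) + 18*(-22)) = 1/(6 - 54 + 44 - 396) = 1/(-400) = -1/400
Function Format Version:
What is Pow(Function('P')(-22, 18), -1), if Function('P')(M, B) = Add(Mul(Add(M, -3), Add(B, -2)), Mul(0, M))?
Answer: Rational(-1, 400) ≈ -0.0025000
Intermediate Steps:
Function('P')(M, B) = Mul(Add(-3, M), Add(-2, B)) (Function('P')(M, B) = Add(Mul(Add(-3, M), Add(-2, B)), 0) = Mul(Add(-3, M), Add(-2, B)))
Pow(Function('P')(-22, 18), -1) = Pow(Add(6, Mul(-3, 18), Mul(-2, -22), Mul(18, -22)), -1) = Pow(Add(6, -54, 44, -396), -1) = Pow(-400, -1) = Rational(-1, 400)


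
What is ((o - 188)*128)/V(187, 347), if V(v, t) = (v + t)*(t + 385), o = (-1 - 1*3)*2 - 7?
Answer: -3248/48861 ≈ -0.066474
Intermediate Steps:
o = -15 (o = (-1 - 3)*2 - 7 = -4*2 - 7 = -8 - 7 = -15)
V(v, t) = (385 + t)*(t + v) (V(v, t) = (t + v)*(385 + t) = (385 + t)*(t + v))
((o - 188)*128)/V(187, 347) = ((-15 - 188)*128)/(347**2 + 385*347 + 385*187 + 347*187) = (-203*128)/(120409 + 133595 + 71995 + 64889) = -25984/390888 = -25984*1/390888 = -3248/48861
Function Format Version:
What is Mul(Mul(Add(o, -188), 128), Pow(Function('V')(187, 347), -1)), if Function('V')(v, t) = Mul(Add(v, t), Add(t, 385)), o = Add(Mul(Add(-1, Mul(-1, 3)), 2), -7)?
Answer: Rational(-3248, 48861) ≈ -0.066474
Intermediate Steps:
o = -15 (o = Add(Mul(Add(-1, -3), 2), -7) = Add(Mul(-4, 2), -7) = Add(-8, -7) = -15)
Function('V')(v, t) = Mul(Add(385, t), Add(t, v)) (Function('V')(v, t) = Mul(Add(t, v), Add(385, t)) = Mul(Add(385, t), Add(t, v)))
Mul(Mul(Add(o, -188), 128), Pow(Function('V')(187, 347), -1)) = Mul(Mul(Add(-15, -188), 128), Pow(Add(Pow(347, 2), Mul(385, 347), Mul(385, 187), Mul(347, 187)), -1)) = Mul(Mul(-203, 128), Pow(Add(120409, 133595, 71995, 64889), -1)) = Mul(-25984, Pow(390888, -1)) = Mul(-25984, Rational(1, 390888)) = Rational(-3248, 48861)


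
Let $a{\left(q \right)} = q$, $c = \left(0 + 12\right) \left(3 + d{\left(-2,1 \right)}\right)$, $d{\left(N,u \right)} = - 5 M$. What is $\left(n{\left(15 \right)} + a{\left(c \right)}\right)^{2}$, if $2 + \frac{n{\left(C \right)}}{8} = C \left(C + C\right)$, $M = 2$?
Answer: $12250000$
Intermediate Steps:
$d{\left(N,u \right)} = -10$ ($d{\left(N,u \right)} = \left(-5\right) 2 = -10$)
$c = -84$ ($c = \left(0 + 12\right) \left(3 - 10\right) = 12 \left(-7\right) = -84$)
$n{\left(C \right)} = -16 + 16 C^{2}$ ($n{\left(C \right)} = -16 + 8 C \left(C + C\right) = -16 + 8 C 2 C = -16 + 8 \cdot 2 C^{2} = -16 + 16 C^{2}$)
$\left(n{\left(15 \right)} + a{\left(c \right)}\right)^{2} = \left(\left(-16 + 16 \cdot 15^{2}\right) - 84\right)^{2} = \left(\left(-16 + 16 \cdot 225\right) - 84\right)^{2} = \left(\left(-16 + 3600\right) - 84\right)^{2} = \left(3584 - 84\right)^{2} = 3500^{2} = 12250000$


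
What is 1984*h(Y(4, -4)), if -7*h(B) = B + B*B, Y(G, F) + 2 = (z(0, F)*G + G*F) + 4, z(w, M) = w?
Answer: -51584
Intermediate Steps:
Y(G, F) = 2 + F*G (Y(G, F) = -2 + ((0*G + G*F) + 4) = -2 + ((0 + F*G) + 4) = -2 + (F*G + 4) = -2 + (4 + F*G) = 2 + F*G)
h(B) = -B/7 - B²/7 (h(B) = -(B + B*B)/7 = -(B + B²)/7 = -B/7 - B²/7)
1984*h(Y(4, -4)) = 1984*(-(2 - 4*4)*(1 + (2 - 4*4))/7) = 1984*(-(2 - 16)*(1 + (2 - 16))/7) = 1984*(-⅐*(-14)*(1 - 14)) = 1984*(-⅐*(-14)*(-13)) = 1984*(-26) = -51584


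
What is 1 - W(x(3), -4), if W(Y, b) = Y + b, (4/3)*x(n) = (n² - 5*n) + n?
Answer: 29/4 ≈ 7.2500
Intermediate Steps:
x(n) = -3*n + 3*n²/4 (x(n) = 3*((n² - 5*n) + n)/4 = 3*(n² - 4*n)/4 = -3*n + 3*n²/4)
1 - W(x(3), -4) = 1 - ((¾)*3*(-4 + 3) - 4) = 1 - ((¾)*3*(-1) - 4) = 1 - (-9/4 - 4) = 1 - 1*(-25/4) = 1 + 25/4 = 29/4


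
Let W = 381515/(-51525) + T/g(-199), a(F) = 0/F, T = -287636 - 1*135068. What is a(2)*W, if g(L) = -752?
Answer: 0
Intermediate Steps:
T = -422704 (T = -287636 - 135068 = -422704)
a(F) = 0
W = 268661554/484335 (W = 381515/(-51525) - 422704/(-752) = 381515*(-1/51525) - 422704*(-1/752) = -76303/10305 + 26419/47 = 268661554/484335 ≈ 554.70)
a(2)*W = 0*(268661554/484335) = 0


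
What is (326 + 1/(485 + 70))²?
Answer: 32736026761/308025 ≈ 1.0628e+5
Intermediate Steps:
(326 + 1/(485 + 70))² = (326 + 1/555)² = (180931/555)² = 32736026761/308025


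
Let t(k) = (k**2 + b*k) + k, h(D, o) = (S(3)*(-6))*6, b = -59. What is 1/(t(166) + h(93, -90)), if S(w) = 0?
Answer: 1/17928 ≈ 5.5779e-5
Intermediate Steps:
h(D, o) = 0 (h(D, o) = (0*(-6))*6 = 0*6 = 0)
t(k) = k**2 - 58*k (t(k) = (k**2 - 59*k) + k = k**2 - 58*k)
1/(t(166) + h(93, -90)) = 1/(166*(-58 + 166) + 0) = 1/(166*108 + 0) = 1/(17928 + 0) = 1/17928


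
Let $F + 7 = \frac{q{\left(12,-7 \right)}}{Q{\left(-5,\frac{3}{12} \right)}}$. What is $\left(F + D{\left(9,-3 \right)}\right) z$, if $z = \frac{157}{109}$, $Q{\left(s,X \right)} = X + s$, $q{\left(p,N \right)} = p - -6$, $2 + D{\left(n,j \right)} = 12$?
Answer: $- \frac{2355}{2071} \approx -1.1371$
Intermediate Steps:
$D{\left(n,j \right)} = 10$ ($D{\left(n,j \right)} = -2 + 12 = 10$)
$q{\left(p,N \right)} = 6 + p$ ($q{\left(p,N \right)} = p + 6 = 6 + p$)
$z = \frac{157}{109}$ ($z = 157 \cdot \frac{1}{109} = \frac{157}{109} \approx 1.4404$)
$F = - \frac{205}{19}$ ($F = -7 + \frac{6 + 12}{\frac{3}{12} - 5} = -7 + \frac{18}{3 \cdot \frac{1}{12} - 5} = -7 + \frac{18}{\frac{1}{4} - 5} = -7 + \frac{18}{- \frac{19}{4}} = -7 + 18 \left(- \frac{4}{19}\right) = -7 - \frac{72}{19} = - \frac{205}{19} \approx -10.789$)
$\left(F + D{\left(9,-3 \right)}\right) z = \left(- \frac{205}{19} + 10\right) \frac{157}{109} = \left(- \frac{15}{19}\right) \frac{157}{109} = - \frac{2355}{2071}$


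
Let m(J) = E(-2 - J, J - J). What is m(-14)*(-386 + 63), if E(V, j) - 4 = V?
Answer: -5168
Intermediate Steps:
E(V, j) = 4 + V
m(J) = 2 - J (m(J) = 4 + (-2 - J) = 2 - J)
m(-14)*(-386 + 63) = (2 - 1*(-14))*(-386 + 63) = (2 + 14)*(-323) = 16*(-323) = -5168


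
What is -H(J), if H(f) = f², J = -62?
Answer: -3844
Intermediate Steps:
-H(J) = -1*(-62)² = -1*3844 = -3844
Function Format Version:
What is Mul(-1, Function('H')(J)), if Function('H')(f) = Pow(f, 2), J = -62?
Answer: -3844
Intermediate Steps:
Mul(-1, Function('H')(J)) = Mul(-1, Pow(-62, 2)) = Mul(-1, 3844) = -3844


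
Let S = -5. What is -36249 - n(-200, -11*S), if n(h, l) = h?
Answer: -36049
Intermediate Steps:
-36249 - n(-200, -11*S) = -36249 - 1*(-200) = -36249 + 200 = -36049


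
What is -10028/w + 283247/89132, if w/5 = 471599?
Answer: 667001194069/210172810340 ≈ 3.1736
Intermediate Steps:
w = 2357995 (w = 5*471599 = 2357995)
-10028/w + 283247/89132 = -10028/2357995 + 283247/89132 = 667001194069/210172810340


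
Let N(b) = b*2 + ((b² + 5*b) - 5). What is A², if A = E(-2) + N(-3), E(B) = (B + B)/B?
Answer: 225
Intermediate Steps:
E(B) = 2 (E(B) = (2*B)/B = 2)
N(b) = -5 + b² + 7*b (N(b) = 2*b + (-5 + b² + 5*b) = -5 + b² + 7*b)
A = -15 (A = 2 + (-5 + (-3)² + 7*(-3)) = 2 + (-5 + 9 - 21) = 2 - 17 = -15)
A² = (-15)² = 225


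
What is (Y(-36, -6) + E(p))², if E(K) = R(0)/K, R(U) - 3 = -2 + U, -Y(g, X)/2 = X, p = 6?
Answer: 5329/36 ≈ 148.03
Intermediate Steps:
Y(g, X) = -2*X
R(U) = 1 + U (R(U) = 3 + (-2 + U) = 1 + U)
E(K) = 1/K (E(K) = (1 + 0)/K = 1/K)
(Y(-36, -6) + E(p))² = (-2*(-6) + 1/6)² = (12 + ⅙)² = (73/6)² = 5329/36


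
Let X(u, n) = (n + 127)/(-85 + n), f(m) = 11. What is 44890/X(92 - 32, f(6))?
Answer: -1660930/69 ≈ -24071.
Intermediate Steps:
X(u, n) = (127 + n)/(-85 + n)
44890/X(92 - 32, f(6)) = 44890/(((127 + 11)/(-85 + 11))) = 44890/((138/(-74))) = 44890/((-1/74*138)) = 44890/(-69/37) = 44890*(-37/69) = -1660930/69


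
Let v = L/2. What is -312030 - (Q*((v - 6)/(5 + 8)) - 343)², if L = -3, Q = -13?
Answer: -1698361/4 ≈ -4.2459e+5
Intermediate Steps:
v = -3/2 ≈ -1.5000
-312030 - (Q*((v - 6)/(5 + 8)) - 343)² = -312030 - (-13*(-3/2 - 6)/(5 + 8) - 343)² = -312030 - (-(-195)/(2*13) - 343)² = -312030 - (-13*(-15/26) - 343)² = -312030 - (15/2 - 343)² = -312030 - (-671/2)² = -312030 - 1*450241/4 = -312030 - 450241/4 = -1698361/4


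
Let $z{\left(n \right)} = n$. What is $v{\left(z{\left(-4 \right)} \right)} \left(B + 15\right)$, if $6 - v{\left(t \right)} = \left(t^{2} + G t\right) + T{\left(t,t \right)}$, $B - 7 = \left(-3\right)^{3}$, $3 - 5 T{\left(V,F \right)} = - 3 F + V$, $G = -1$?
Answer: $65$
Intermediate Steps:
$T{\left(V,F \right)} = \frac{3}{5} - \frac{V}{5} + \frac{3 F}{5}$ ($T{\left(V,F \right)} = \frac{3}{5} - \frac{- 3 F + V}{5} = \frac{3}{5} - \frac{V - 3 F}{5} = \frac{3}{5} + \left(- \frac{V}{5} + \frac{3 F}{5}\right) = \frac{3}{5} - \frac{V}{5} + \frac{3 F}{5}$)
$B = -20$ ($B = 7 + \left(-3\right)^{3} = 7 - 27 = -20$)
$v{\left(t \right)} = \frac{27}{5} - t^{2} + \frac{3 t}{5}$ ($v{\left(t \right)} = 6 - \left(\left(t^{2} - t\right) + \left(\frac{3}{5} - \frac{t}{5} + \frac{3 t}{5}\right)\right) = 6 - \left(\left(t^{2} - t\right) + \left(\frac{3}{5} + \frac{2 t}{5}\right)\right) = 6 - \left(\frac{3}{5} + t^{2} - \frac{3 t}{5}\right) = \frac{27}{5} - t^{2} + \frac{3 t}{5}$)
$v{\left(z{\left(-4 \right)} \right)} \left(B + 15\right) = \left(\frac{27}{5} - \left(-4\right)^{2} + \frac{3}{5} \left(-4\right)\right) \left(-20 + 15\right) = \left(\frac{27}{5} - 16 - \frac{12}{5}\right) \left(-5\right) = \left(-13\right) \left(-5\right) = 65$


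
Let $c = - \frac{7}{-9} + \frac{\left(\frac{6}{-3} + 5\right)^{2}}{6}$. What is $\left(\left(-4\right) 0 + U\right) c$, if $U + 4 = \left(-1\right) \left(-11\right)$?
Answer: $\frac{287}{18} \approx 15.944$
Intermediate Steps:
$U = 7$ ($U = -4 - -11 = -4 + 11 = 7$)
$c = \frac{41}{18}$ ($c = \left(-7\right) \left(- \frac{1}{9}\right) + \left(6 \left(- \frac{1}{3}\right) + 5\right)^{2} \cdot \frac{1}{6} = \frac{7}{9} + \left(-2 + 5\right)^{2} \cdot \frac{1}{6} = \frac{7}{9} + 3^{2} \cdot \frac{1}{6} = \frac{7}{9} + 9 \cdot \frac{1}{6} = \frac{7}{9} + \frac{3}{2} = \frac{41}{18} \approx 2.2778$)
$\left(\left(-4\right) 0 + U\right) c = \left(\left(-4\right) 0 + 7\right) \frac{41}{18} = \left(0 + 7\right) \frac{41}{18} = 7 \cdot \frac{41}{18} = \frac{287}{18}$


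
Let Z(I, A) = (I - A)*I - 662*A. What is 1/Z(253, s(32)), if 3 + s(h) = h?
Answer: 1/37474 ≈ 2.6685e-5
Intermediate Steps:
s(h) = -3 + h
Z(I, A) = -662*A + I*(I - A) (Z(I, A) = I*(I - A) - 662*A = -662*A + I*(I - A))
1/Z(253, s(32)) = 1/(253² - 662*(-3 + 32) - 1*(-3 + 32)*253) = 1/(64009 - 662*29 - 1*29*253) = 1/(64009 - 19198 - 7337) = 1/37474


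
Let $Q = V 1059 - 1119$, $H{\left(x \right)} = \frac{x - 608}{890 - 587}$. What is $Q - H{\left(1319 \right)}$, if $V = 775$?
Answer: $\frac{82779969}{101} \approx 8.196 \cdot 10^{5}$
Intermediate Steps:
$H{\left(x \right)} = - \frac{608}{303} + \frac{x}{303}$ ($H{\left(x \right)} = \frac{-608 + x}{303} = \left(-608 + x\right) \frac{1}{303} = - \frac{608}{303} + \frac{x}{303}$)
$Q = 819606$ ($Q = 775 \cdot 1059 - 1119 = 820725 - 1119 = 819606$)
$Q - H{\left(1319 \right)} = 819606 - \left(- \frac{608}{303} + \frac{1}{303} \cdot 1319\right) = 819606 - \left(- \frac{608}{303} + \frac{1319}{303}\right) = 819606 - \frac{237}{101} = \frac{82779969}{101}$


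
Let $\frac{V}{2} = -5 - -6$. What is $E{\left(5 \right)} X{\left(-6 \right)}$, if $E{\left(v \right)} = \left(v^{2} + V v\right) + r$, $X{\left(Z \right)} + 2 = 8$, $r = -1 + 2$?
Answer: $216$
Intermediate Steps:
$r = 1$
$V = 2$ ($V = 2 \left(-5 - -6\right) = 2 \left(-5 + 6\right) = 2 \cdot 1 = 2$)
$X{\left(Z \right)} = 6$ ($X{\left(Z \right)} = -2 + 8 = 6$)
$E{\left(v \right)} = 1 + v^{2} + 2 v$ ($E{\left(v \right)} = \left(v^{2} + 2 v\right) + 1 = 1 + v^{2} + 2 v$)
$E{\left(5 \right)} X{\left(-6 \right)} = \left(1 + 5^{2} + 2 \cdot 5\right) 6 = \left(1 + 25 + 10\right) 6 = 36 \cdot 6 = 216$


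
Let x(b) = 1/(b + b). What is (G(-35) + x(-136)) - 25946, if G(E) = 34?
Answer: -7048065/272 ≈ -25912.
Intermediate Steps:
x(b) = 1/(2*b)
(G(-35) + x(-136)) - 25946 = (34 + (1/2)/(-136)) - 25946 = (34 + (1/2)*(-1/136)) - 25946 = (34 - 1/272) - 25946 = 9247/272 - 25946 = -7048065/272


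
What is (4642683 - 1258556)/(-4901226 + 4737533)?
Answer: -3384127/163693 ≈ -20.674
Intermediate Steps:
(4642683 - 1258556)/(-4901226 + 4737533) = 3384127/(-163693) = 3384127*(-1/163693) = -3384127/163693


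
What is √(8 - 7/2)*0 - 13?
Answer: -13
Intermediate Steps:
√(8 - 7/2)*0 - 13 = √(9/2)*0 - 13 = (3*√2/2)*0 - 13 = 0 - 13 = -13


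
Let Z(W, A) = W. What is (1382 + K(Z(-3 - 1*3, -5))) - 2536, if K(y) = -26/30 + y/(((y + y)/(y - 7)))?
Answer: -34841/30 ≈ -1161.4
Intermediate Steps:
K(y) = -131/30 + y/2 (K(y) = -26*1/30 + y/(((2*y)/(-7 + y))) = -13/15 + y/((2*y/(-7 + y))) = -13/15 + y*((-7 + y)/(2*y)) = -13/15 + (-7/2 + y/2) = -131/30 + y/2)
(1382 + K(Z(-3 - 1*3, -5))) - 2536 = (1382 + (-131/30 + (-3 - 1*3)/2)) - 2536 = (1382 + (-131/30 + (-3 - 3)/2)) - 2536 = (1382 + (-131/30 + (½)*(-6))) - 2536 = (1382 + (-131/30 - 3)) - 2536 = (1382 - 221/30) - 2536 = 41239/30 - 2536 = -34841/30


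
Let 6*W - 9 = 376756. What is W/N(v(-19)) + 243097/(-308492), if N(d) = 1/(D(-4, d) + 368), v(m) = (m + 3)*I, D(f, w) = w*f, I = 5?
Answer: 39982771273429/925476 ≈ 4.3202e+7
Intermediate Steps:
D(f, w) = f*w
W = 376765/6 (W = 3/2 + (1/6)*376756 = 3/2 + 188378/3 = 376765/6 ≈ 62794.)
v(m) = 15 + 5*m (v(m) = (m + 3)*5 = (3 + m)*5 = 15 + 5*m)
N(d) = 1/(368 - 4*d) (N(d) = 1/(-4*d + 368) = 1/(368 - 4*d))
W/N(v(-19)) + 243097/(-308492) = 376765/(6*((-1/(-368 + 4*(15 + 5*(-19)))))) + 243097/(-308492) = 376765/(6*((-1/(-368 + 4*(15 - 95))))) + 243097*(-1/308492) = 376765/(6*((-1/(-368 + 4*(-80))))) - 243097/308492 = 376765/(6*((-1/(-368 - 320)))) - 243097/308492 = 376765/(6*((-1/(-688)))) - 243097/308492 = 376765/(6*((-1*(-1/688)))) - 243097/308492 = 376765/(6*(1/688)) - 243097/308492 = (376765/6)*688 - 243097/308492 = 129607160/3 - 243097/308492 = 39982771273429/925476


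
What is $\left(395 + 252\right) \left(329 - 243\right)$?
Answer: $55642$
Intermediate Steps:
$\left(395 + 252\right) \left(329 - 243\right) = 647 \cdot 86 = 55642$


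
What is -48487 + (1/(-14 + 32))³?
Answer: -282776183/5832 ≈ -48487.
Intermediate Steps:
-48487 + (1/(-14 + 32))³ = -48487 + (1/18)³ = -48487 + 1/5832 = -282776183/5832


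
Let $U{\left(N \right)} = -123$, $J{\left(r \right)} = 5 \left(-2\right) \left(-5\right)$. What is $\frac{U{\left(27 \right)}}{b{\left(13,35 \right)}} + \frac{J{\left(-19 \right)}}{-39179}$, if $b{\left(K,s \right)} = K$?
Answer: $- \frac{4819667}{509327} \approx -9.4628$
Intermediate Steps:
$J{\left(r \right)} = 50$ ($J{\left(r \right)} = \left(-10\right) \left(-5\right) = 50$)
$\frac{U{\left(27 \right)}}{b{\left(13,35 \right)}} + \frac{J{\left(-19 \right)}}{-39179} = - \frac{123}{13} + \frac{50}{-39179} = \left(-123\right) \frac{1}{13} + 50 \left(- \frac{1}{39179}\right) = - \frac{123}{13} - \frac{50}{39179} = - \frac{4819667}{509327}$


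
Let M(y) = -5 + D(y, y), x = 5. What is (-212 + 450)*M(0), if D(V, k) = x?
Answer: 0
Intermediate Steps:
D(V, k) = 5
M(y) = 0 (M(y) = -5 + 5 = 0)
(-212 + 450)*M(0) = (-212 + 450)*0 = 238*0 = 0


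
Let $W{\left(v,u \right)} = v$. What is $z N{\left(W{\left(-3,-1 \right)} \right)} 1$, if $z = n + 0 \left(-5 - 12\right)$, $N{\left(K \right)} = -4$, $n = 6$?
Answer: $-24$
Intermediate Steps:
$z = 6$ ($z = 6 + 0 \left(-5 - 12\right) = 6 + 0 \left(-17\right) = 6 + 0 = 6$)
$z N{\left(W{\left(-3,-1 \right)} \right)} 1 = 6 \left(-4\right) 1 = \left(-24\right) 1 = -24$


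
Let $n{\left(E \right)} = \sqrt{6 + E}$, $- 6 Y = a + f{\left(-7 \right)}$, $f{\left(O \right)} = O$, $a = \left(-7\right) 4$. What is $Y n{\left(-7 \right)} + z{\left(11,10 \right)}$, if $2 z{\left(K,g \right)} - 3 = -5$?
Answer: $-1 + \frac{35 i}{6} \approx -1.0 + 5.8333 i$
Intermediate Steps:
$z{\left(K,g \right)} = -1$ ($z{\left(K,g \right)} = \frac{3}{2} + \frac{1}{2} \left(-5\right) = \frac{3}{2} - \frac{5}{2} = -1$)
$a = -28$
$Y = \frac{35}{6}$ ($Y = - \frac{-28 - 7}{6} = \left(- \frac{1}{6}\right) \left(-35\right) = \frac{35}{6} \approx 5.8333$)
$Y n{\left(-7 \right)} + z{\left(11,10 \right)} = \frac{35 \sqrt{6 - 7}}{6} - 1 = \frac{35 \sqrt{-1}}{6} - 1 = \frac{35 i}{6} - 1 = -1 + \frac{35 i}{6}$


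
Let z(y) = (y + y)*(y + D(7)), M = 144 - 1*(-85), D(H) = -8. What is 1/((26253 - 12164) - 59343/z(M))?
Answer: 101218/1426001059 ≈ 7.0980e-5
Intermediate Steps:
M = 229 (M = 144 + 85 = 229)
z(y) = 2*y*(-8 + y) (z(y) = (y + y)*(y - 8) = (2*y)*(-8 + y) = 2*y*(-8 + y))
1/((26253 - 12164) - 59343/z(M)) = 1/((26253 - 12164) - 59343*1/(458*(-8 + 229))) = 1/(14089 - 59343/(2*229*221)) = 1/(14089 - 59343/101218) = 1/(1426001059/101218) = 101218/1426001059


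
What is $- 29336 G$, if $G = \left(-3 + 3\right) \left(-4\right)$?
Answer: $0$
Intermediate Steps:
$G = 0$ ($G = 0 \left(-4\right) = 0$)
$- 29336 G = \left(-29336\right) 0 = 0$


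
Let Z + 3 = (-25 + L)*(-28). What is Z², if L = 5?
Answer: 310249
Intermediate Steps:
Z = 557 (Z = -3 + (-25 + 5)*(-28) = -3 - 20*(-28) = -3 + 560 = 557)
Z² = 557² = 310249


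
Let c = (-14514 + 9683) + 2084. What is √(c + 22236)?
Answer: √19489 ≈ 139.60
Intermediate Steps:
c = -2747 (c = -4831 + 2084 = -2747)
√(c + 22236) = √(-2747 + 22236) = √19489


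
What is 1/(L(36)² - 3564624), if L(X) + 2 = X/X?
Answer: -1/3564623 ≈ -2.8053e-7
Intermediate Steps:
L(X) = -1 (L(X) = -2 + X/X = -2 + 1 = -1)
1/(L(36)² - 3564624) = 1/((-1)² - 3564624) = 1/(1 - 3564624) = 1/(-3564623) = -1/3564623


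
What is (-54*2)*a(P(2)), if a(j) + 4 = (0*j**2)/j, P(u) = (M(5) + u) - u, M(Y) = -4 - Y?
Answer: 432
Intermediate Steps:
P(u) = -9 (P(u) = ((-4 - 1*5) + u) - u = ((-4 - 5) + u) - u = (-9 + u) - u = -9)
a(j) = -4 (a(j) = -4 + (0*j**2)/j = -4 + 0/j = -4 + 0 = -4)
(-54*2)*a(P(2)) = -54*2*(-4) = -108*(-4) = 432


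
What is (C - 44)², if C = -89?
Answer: 17689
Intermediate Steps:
(C - 44)² = (-89 - 44)² = (-133)² = 17689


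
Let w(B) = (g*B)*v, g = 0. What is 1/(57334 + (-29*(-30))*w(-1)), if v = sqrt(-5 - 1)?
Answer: 1/57334 ≈ 1.7442e-5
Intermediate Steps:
v = I*sqrt(6) (v = sqrt(-6) = I*sqrt(6) ≈ 2.4495*I)
w(B) = 0 (w(B) = (0*B)*(I*sqrt(6)) = 0*(I*sqrt(6)) = 0)
1/(57334 + (-29*(-30))*w(-1)) = 1/(57334 - 29*(-30)*0) = 1/(57334 + 870*0) = 1/(57334 + 0) = 1/57334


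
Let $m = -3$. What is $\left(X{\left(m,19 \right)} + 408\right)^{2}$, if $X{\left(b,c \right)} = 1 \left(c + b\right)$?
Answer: $179776$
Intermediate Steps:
$X{\left(b,c \right)} = b + c$ ($X{\left(b,c \right)} = 1 \left(b + c\right) = b + c$)
$\left(X{\left(m,19 \right)} + 408\right)^{2} = \left(\left(-3 + 19\right) + 408\right)^{2} = \left(16 + 408\right)^{2} = 424^{2} = 179776$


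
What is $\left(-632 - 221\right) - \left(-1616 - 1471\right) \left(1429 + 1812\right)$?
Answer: $10004114$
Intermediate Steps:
$\left(-632 - 221\right) - \left(-1616 - 1471\right) \left(1429 + 1812\right) = -853 - \left(-3087\right) 3241 = -853 - -10004967 = -853 + 10004967 = 10004114$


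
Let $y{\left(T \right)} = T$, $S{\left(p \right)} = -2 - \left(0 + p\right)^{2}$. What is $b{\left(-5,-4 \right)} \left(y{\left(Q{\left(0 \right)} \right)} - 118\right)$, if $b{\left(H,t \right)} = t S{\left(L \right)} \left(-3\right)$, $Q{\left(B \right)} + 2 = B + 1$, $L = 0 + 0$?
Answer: $2856$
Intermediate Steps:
$L = 0$
$S{\left(p \right)} = -2 - p^{2}$
$Q{\left(B \right)} = -1 + B$ ($Q{\left(B \right)} = -2 + \left(B + 1\right) = -2 + \left(1 + B\right) = -1 + B$)
$b{\left(H,t \right)} = 6 t$ ($b{\left(H,t \right)} = t \left(-2 - 0^{2}\right) \left(-3\right) = t \left(-2 - 0\right) \left(-3\right) = t \left(-2 + 0\right) \left(-3\right) = t \left(-2\right) \left(-3\right) = - 2 t \left(-3\right) = 6 t$)
$b{\left(-5,-4 \right)} \left(y{\left(Q{\left(0 \right)} \right)} - 118\right) = 6 \left(-4\right) \left(\left(-1 + 0\right) - 118\right) = - 24 \left(-1 - 118\right) = \left(-24\right) \left(-119\right) = 2856$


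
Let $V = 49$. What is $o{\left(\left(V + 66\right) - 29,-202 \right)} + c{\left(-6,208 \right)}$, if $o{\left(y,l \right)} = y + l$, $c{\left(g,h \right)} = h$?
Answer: $92$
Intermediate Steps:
$o{\left(y,l \right)} = l + y$
$o{\left(\left(V + 66\right) - 29,-202 \right)} + c{\left(-6,208 \right)} = \left(-202 + \left(\left(49 + 66\right) - 29\right)\right) + 208 = \left(-202 + \left(115 - 29\right)\right) + 208 = \left(-202 + 86\right) + 208 = -116 + 208 = 92$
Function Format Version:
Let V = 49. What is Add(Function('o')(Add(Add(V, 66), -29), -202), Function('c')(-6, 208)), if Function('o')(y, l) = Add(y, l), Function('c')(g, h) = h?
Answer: 92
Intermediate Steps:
Function('o')(y, l) = Add(l, y)
Add(Function('o')(Add(Add(V, 66), -29), -202), Function('c')(-6, 208)) = Add(Add(-202, Add(Add(49, 66), -29)), 208) = Add(Add(-202, Add(115, -29)), 208) = Add(Add(-202, 86), 208) = Add(-116, 208) = 92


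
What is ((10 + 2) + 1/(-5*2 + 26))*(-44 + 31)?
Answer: -2509/16 ≈ -156.81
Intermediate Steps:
((10 + 2) + 1/(-5*2 + 26))*(-44 + 31) = (12 + 1/(-10 + 26))*(-13) = (12 + 1/16)*(-13) = (193/16)*(-13) = -2509/16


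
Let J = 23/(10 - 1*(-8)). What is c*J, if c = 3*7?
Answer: 161/6 ≈ 26.833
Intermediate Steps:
c = 21
J = 23/18 (J = 23/(10 + 8) = 23/18 ≈ 1.2778)
c*J = 21*(23/18) = 161/6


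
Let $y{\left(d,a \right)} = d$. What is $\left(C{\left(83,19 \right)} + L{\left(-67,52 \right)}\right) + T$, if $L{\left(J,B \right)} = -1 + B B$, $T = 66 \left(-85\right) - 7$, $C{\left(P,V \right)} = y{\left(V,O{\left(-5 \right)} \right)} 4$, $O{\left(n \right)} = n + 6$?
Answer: $-2838$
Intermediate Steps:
$O{\left(n \right)} = 6 + n$
$C{\left(P,V \right)} = 4 V$ ($C{\left(P,V \right)} = V 4 = 4 V$)
$T = -5617$ ($T = -5610 - 7 = -5617$)
$L{\left(J,B \right)} = -1 + B^{2}$
$\left(C{\left(83,19 \right)} + L{\left(-67,52 \right)}\right) + T = \left(4 \cdot 19 - \left(1 - 52^{2}\right)\right) - 5617 = \left(76 + \left(-1 + 2704\right)\right) - 5617 = \left(76 + 2703\right) - 5617 = 2779 - 5617 = -2838$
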